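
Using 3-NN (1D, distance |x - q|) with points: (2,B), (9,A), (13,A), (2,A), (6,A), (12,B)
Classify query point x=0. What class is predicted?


Distances: |2-0|=2, |9-0|=9, |13-0|=13, |2-0|=2, |6-0|=6, |12-0|=12. 3 nearest: (2,A), (2,B), (6,A). Counts: {'A': 2, 'B': 1}. Majority class: A.

A


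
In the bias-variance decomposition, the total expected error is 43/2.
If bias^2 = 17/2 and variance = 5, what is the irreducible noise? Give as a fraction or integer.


Total error = bias^2 + variance + irreducible noise. So irreducible noise = 43/2 - 17/2 - 5 = 8.

8


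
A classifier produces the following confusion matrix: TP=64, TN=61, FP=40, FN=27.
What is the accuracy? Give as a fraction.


Accuracy = (TP + TN) / (TP + TN + FP + FN) = (64 + 61) / 192 = 125/192.

125/192


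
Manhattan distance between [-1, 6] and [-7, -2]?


d = sum of absolute differences: |-1--7|=6 + |6--2|=8 = 14.

14


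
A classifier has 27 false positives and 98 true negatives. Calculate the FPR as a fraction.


FPR = FP / (FP + TN) = 27 / 125 = 27/125.

27/125


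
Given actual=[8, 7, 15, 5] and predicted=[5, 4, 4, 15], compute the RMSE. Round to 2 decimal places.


MSE = 59.7500. RMSE = sqrt(59.7500) = 7.73.

7.73


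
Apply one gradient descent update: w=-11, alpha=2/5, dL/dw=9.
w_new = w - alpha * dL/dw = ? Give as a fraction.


w_new = -11 - 2/5 * 9 = -11 - 18/5 = -73/5.

-73/5


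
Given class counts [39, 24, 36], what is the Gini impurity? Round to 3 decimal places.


Total = 99. Proportions: 39/99, 24/99, 36/99. sum(p_i^2) = 0.3462. Gini = 1 - 0.3462 = 0.6538, which rounds to 0.654.

0.654


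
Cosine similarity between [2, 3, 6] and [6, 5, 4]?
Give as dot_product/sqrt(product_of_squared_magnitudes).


dot = 51. |a|^2 = 49, |b|^2 = 77. cos = 51/sqrt(3773).

51/sqrt(3773)


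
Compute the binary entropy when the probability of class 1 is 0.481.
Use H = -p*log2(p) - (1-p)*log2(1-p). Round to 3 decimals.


H = -0.481*log2(0.481) - 0.519*log2(0.519) = 0.999.

0.999


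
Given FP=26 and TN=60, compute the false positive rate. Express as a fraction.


FPR = FP / (FP + TN) = 26 / 86 = 13/43.

13/43


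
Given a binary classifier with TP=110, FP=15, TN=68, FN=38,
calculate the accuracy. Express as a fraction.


Accuracy = (TP + TN) / (TP + TN + FP + FN) = (110 + 68) / 231 = 178/231.

178/231


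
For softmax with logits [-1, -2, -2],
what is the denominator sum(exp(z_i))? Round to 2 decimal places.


Denom = e^-1=0.3679 + e^-2=0.1353 + e^-2=0.1353. Sum = 0.6385, which rounds to 0.64.

0.64


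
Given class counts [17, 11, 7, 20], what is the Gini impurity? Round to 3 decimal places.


Total = 55. Proportions: 17/55, 11/55, 7/55, 20/55. sum(p_i^2) = 0.2840. Gini = 1 - 0.2840 = 0.7160, which rounds to 0.716.

0.716


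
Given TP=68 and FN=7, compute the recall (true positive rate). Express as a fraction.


Recall = TP / (TP + FN) = 68 / 75 = 68/75.

68/75


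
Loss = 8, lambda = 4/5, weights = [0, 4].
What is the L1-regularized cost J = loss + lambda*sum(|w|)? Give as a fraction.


L1 norm = sum(|w|) = 4. J = 8 + 4/5 * 4 = 56/5.

56/5


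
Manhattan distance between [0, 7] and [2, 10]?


d = sum of absolute differences: |0-2|=2 + |7-10|=3 = 5.

5


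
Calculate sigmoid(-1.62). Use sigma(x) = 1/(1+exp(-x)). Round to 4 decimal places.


sigma(-1.62) = 1/(1+e^(1.62)) = 1/(1+5.053090) = 1/6.053090 = 0.1652.

0.1652


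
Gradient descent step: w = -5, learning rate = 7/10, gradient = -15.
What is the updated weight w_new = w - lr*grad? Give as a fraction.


w_new = -5 - 7/10 * -15 = -5 - -21/2 = 11/2.

11/2


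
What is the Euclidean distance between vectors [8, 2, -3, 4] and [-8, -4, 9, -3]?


d = sqrt(sum of squared differences). (8--8)^2=256, (2--4)^2=36, (-3-9)^2=144, (4--3)^2=49. Sum = 485.

sqrt(485)


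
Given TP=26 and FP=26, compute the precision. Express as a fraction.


Precision = TP / (TP + FP) = 26 / 52 = 1/2.

1/2


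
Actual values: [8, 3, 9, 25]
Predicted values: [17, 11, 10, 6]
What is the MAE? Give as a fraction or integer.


MAE = (1/4) * (|8-17|=9 + |3-11|=8 + |9-10|=1 + |25-6|=19). Sum = 37. MAE = 37/4.

37/4


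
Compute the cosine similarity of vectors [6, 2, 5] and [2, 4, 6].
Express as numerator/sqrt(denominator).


dot = 50. |a|^2 = 65, |b|^2 = 56. cos = 50/sqrt(3640).

50/sqrt(3640)


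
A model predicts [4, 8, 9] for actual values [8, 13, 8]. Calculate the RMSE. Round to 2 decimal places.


MSE = 14.0000. RMSE = sqrt(14.0000) = 3.74.

3.74


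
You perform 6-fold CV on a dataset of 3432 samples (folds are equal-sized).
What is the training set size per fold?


Each validation fold has 3432/6 = 572 samples. Training set = 3432 - 572 = 2860.

2860


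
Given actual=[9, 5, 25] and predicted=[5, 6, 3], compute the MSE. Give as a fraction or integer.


MSE = (1/3) * ((9-5)^2=16 + (5-6)^2=1 + (25-3)^2=484). Sum = 501. MSE = 167.

167


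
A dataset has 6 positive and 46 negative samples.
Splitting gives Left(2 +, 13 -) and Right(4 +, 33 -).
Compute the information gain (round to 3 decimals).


H(parent) = 0.5159. H(left) = 0.5665, H(right) = 0.4942. Weighted = (15/52)*0.5665 + (37/52)*0.4942 = 0.5151. IG = 0.5159 - 0.5151 = 0.0008, which rounds to 0.001.

0.001


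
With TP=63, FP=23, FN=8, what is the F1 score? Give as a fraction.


Precision = 63/86 = 63/86. Recall = 63/71 = 63/71. F1 = 2*P*R/(P+R) = 126/157.

126/157


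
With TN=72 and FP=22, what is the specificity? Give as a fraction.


Specificity = TN / (TN + FP) = 72 / 94 = 36/47.

36/47


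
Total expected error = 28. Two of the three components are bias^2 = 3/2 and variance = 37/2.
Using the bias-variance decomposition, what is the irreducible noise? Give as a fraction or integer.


Total error = bias^2 + variance + irreducible noise. So irreducible noise = 28 - 3/2 - 37/2 = 8.

8


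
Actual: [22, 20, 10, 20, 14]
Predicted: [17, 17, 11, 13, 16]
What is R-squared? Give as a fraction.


Mean(y) = 86/5. SS_res = 88. SS_tot = 504/5. R^2 = 1 - 88/(504/5) = 8/63.

8/63


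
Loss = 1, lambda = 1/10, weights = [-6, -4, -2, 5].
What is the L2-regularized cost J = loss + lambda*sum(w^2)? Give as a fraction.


L2 sq norm = sum(w^2) = 81. J = 1 + 1/10 * 81 = 91/10.

91/10


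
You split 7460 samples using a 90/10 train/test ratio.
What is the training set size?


Test set = 7460 * 10% = 746. Training set = 7460 - 746 = 6714.

6714


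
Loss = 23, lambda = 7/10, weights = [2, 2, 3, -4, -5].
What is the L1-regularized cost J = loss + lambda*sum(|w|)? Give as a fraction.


L1 norm = sum(|w|) = 16. J = 23 + 7/10 * 16 = 171/5.

171/5


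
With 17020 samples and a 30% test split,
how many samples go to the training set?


Test set = 17020 * 30% = 5106. Training set = 17020 - 5106 = 11914.

11914


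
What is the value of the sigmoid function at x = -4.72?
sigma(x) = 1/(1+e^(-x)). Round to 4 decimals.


sigma(-4.72) = 1/(1+e^(4.72)) = 1/(1+112.168253) = 1/113.168253 = 0.0088.

0.0088


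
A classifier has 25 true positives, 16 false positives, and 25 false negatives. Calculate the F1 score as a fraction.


Precision = 25/41 = 25/41. Recall = 25/50 = 1/2. F1 = 2*P*R/(P+R) = 50/91.

50/91


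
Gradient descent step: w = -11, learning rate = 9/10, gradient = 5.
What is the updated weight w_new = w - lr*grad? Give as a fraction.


w_new = -11 - 9/10 * 5 = -11 - 9/2 = -31/2.

-31/2


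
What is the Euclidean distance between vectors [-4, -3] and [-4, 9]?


d = sqrt(sum of squared differences). (-4--4)^2=0, (-3-9)^2=144. Sum = 144.

12


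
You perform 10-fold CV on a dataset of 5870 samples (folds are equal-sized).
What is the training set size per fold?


Each validation fold has 5870/10 = 587 samples. Training set = 5870 - 587 = 5283.

5283


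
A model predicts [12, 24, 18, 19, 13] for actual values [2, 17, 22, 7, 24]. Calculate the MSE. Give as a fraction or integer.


MSE = (1/5) * ((2-12)^2=100 + (17-24)^2=49 + (22-18)^2=16 + (7-19)^2=144 + (24-13)^2=121). Sum = 430. MSE = 86.

86


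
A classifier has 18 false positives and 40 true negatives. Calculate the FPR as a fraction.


FPR = FP / (FP + TN) = 18 / 58 = 9/29.

9/29


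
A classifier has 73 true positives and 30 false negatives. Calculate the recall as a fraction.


Recall = TP / (TP + FN) = 73 / 103 = 73/103.

73/103


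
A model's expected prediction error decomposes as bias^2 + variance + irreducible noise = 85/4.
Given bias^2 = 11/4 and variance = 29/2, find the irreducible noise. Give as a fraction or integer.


Total error = bias^2 + variance + irreducible noise. So irreducible noise = 85/4 - 11/4 - 29/2 = 4.

4


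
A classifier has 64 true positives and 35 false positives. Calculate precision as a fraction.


Precision = TP / (TP + FP) = 64 / 99 = 64/99.

64/99


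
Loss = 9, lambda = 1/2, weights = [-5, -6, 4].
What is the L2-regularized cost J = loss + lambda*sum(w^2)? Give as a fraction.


L2 sq norm = sum(w^2) = 77. J = 9 + 1/2 * 77 = 95/2.

95/2


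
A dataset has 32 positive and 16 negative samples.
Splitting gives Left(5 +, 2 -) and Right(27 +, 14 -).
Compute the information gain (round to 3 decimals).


H(parent) = 0.9183. H(left) = 0.8631, H(right) = 0.9262. Weighted = (7/48)*0.8631 + (41/48)*0.9262 = 0.9170. IG = 0.9183 - 0.9170 = 0.0013, which rounds to 0.001.

0.001


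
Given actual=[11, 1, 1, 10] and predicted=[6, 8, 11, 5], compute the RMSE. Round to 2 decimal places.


MSE = 49.7500. RMSE = sqrt(49.7500) = 7.05.

7.05


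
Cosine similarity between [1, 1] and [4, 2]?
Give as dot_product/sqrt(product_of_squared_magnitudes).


dot = 6. |a|^2 = 2, |b|^2 = 20. cos = 6/sqrt(40).

6/sqrt(40)


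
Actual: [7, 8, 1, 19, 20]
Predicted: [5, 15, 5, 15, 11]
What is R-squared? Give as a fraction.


Mean(y) = 11. SS_res = 166. SS_tot = 270. R^2 = 1 - 166/(270) = 52/135.

52/135


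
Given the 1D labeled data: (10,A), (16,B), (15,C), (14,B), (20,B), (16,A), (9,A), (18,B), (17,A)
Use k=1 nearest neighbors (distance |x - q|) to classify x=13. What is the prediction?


Distances: |10-13|=3, |16-13|=3, |15-13|=2, |14-13|=1, |20-13|=7, |16-13|=3, |9-13|=4, |18-13|=5, |17-13|=4. 1 nearest: (14,B). Counts: {'B': 1}. Majority class: B.

B


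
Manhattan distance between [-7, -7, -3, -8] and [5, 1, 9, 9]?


d = sum of absolute differences: |-7-5|=12 + |-7-1|=8 + |-3-9|=12 + |-8-9|=17 = 49.

49


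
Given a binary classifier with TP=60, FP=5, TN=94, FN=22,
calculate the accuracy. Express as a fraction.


Accuracy = (TP + TN) / (TP + TN + FP + FN) = (60 + 94) / 181 = 154/181.

154/181


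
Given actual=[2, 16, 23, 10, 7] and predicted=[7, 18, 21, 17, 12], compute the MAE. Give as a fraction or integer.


MAE = (1/5) * (|2-7|=5 + |16-18|=2 + |23-21|=2 + |10-17|=7 + |7-12|=5). Sum = 21. MAE = 21/5.

21/5


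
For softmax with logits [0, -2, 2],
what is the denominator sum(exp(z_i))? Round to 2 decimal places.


Denom = e^0=1.0000 + e^-2=0.1353 + e^2=7.3891. Sum = 8.5244, which rounds to 8.52.

8.52


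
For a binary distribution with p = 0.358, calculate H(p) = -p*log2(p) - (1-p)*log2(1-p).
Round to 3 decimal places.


H = -0.358*log2(0.358) - 0.642*log2(0.642) = 0.941.

0.941


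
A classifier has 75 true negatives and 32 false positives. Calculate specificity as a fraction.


Specificity = TN / (TN + FP) = 75 / 107 = 75/107.

75/107


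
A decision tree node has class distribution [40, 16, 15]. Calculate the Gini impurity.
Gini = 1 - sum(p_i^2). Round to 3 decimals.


Total = 71. Proportions: 40/71, 16/71, 15/71. sum(p_i^2) = 0.4128. Gini = 1 - 0.4128 = 0.5872, which rounds to 0.587.

0.587


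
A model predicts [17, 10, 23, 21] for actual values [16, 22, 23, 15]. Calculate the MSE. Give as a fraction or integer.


MSE = (1/4) * ((16-17)^2=1 + (22-10)^2=144 + (23-23)^2=0 + (15-21)^2=36). Sum = 181. MSE = 181/4.

181/4


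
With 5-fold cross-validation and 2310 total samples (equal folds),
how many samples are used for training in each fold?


Each validation fold has 2310/5 = 462 samples. Training set = 2310 - 462 = 1848.

1848


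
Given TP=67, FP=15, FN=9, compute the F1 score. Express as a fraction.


Precision = 67/82 = 67/82. Recall = 67/76 = 67/76. F1 = 2*P*R/(P+R) = 67/79.

67/79


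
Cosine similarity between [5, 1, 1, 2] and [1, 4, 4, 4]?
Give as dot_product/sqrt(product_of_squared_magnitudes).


dot = 21. |a|^2 = 31, |b|^2 = 49. cos = 21/sqrt(1519).

21/sqrt(1519)


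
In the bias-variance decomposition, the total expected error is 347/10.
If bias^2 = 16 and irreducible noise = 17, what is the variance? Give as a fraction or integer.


Total error = bias^2 + variance + irreducible noise. So variance = 347/10 - 16 - 17 = 17/10.

17/10


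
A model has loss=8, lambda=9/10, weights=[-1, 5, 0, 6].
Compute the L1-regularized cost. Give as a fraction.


L1 norm = sum(|w|) = 12. J = 8 + 9/10 * 12 = 94/5.

94/5


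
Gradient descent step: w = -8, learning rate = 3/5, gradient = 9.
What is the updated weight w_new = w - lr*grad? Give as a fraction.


w_new = -8 - 3/5 * 9 = -8 - 27/5 = -67/5.

-67/5


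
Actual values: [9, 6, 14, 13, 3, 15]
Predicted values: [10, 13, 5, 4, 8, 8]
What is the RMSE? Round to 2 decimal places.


MSE = 47.6667. RMSE = sqrt(47.6667) = 6.90.

6.90


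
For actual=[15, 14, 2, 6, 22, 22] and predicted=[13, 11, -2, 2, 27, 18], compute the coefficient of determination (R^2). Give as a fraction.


Mean(y) = 27/2. SS_res = 86. SS_tot = 671/2. R^2 = 1 - 86/(671/2) = 499/671.

499/671


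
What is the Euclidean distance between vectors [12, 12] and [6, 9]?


d = sqrt(sum of squared differences). (12-6)^2=36, (12-9)^2=9. Sum = 45.

sqrt(45)


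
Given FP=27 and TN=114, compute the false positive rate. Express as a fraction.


FPR = FP / (FP + TN) = 27 / 141 = 9/47.

9/47


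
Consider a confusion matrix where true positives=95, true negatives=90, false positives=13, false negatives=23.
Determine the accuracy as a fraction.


Accuracy = (TP + TN) / (TP + TN + FP + FN) = (95 + 90) / 221 = 185/221.

185/221


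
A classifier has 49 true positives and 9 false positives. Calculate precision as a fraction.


Precision = TP / (TP + FP) = 49 / 58 = 49/58.

49/58


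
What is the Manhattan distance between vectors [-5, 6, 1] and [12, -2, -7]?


d = sum of absolute differences: |-5-12|=17 + |6--2|=8 + |1--7|=8 = 33.

33


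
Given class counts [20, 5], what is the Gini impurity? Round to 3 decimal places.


Total = 25. Proportions: 20/25, 5/25. sum(p_i^2) = 0.6800. Gini = 1 - 0.6800 = 0.3200, which rounds to 0.320.

0.320


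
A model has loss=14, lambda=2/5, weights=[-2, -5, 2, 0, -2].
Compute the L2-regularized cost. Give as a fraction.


L2 sq norm = sum(w^2) = 37. J = 14 + 2/5 * 37 = 144/5.

144/5


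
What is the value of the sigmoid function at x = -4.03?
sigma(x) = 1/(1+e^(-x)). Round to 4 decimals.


sigma(-4.03) = 1/(1+e^(4.03)) = 1/(1+56.260911) = 1/57.260911 = 0.0175.

0.0175


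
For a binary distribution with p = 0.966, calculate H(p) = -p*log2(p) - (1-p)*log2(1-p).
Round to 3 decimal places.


H = -0.966*log2(0.966) - 0.034*log2(0.034) = 0.214.

0.214


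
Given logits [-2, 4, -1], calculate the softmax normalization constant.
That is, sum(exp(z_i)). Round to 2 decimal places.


Denom = e^-2=0.1353 + e^4=54.5982 + e^-1=0.3679. Sum = 55.1014, which rounds to 55.10.

55.10


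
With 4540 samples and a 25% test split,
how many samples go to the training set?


Test set = 4540 * 25% = 1135. Training set = 4540 - 1135 = 3405.

3405


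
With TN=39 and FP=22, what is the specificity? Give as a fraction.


Specificity = TN / (TN + FP) = 39 / 61 = 39/61.

39/61


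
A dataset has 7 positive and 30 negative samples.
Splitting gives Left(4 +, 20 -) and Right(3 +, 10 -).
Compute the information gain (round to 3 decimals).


H(parent) = 0.6998. H(left) = 0.6500, H(right) = 0.7793. Weighted = (24/37)*0.6500 + (13/37)*0.7793 = 0.6954. IG = 0.6998 - 0.6954 = 0.0044, which rounds to 0.004.

0.004


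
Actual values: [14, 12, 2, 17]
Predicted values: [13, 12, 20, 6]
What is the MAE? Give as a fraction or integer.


MAE = (1/4) * (|14-13|=1 + |12-12|=0 + |2-20|=18 + |17-6|=11). Sum = 30. MAE = 15/2.

15/2


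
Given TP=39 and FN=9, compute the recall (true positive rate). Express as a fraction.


Recall = TP / (TP + FN) = 39 / 48 = 13/16.

13/16


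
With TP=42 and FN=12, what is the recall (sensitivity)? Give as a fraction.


Recall = TP / (TP + FN) = 42 / 54 = 7/9.

7/9


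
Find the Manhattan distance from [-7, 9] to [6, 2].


d = sum of absolute differences: |-7-6|=13 + |9-2|=7 = 20.

20


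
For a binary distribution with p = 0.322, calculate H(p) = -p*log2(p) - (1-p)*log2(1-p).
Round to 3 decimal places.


H = -0.322*log2(0.322) - 0.678*log2(0.678) = 0.907.

0.907


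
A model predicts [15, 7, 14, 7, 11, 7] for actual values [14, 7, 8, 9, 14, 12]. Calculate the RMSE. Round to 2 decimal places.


MSE = 12.5000. RMSE = sqrt(12.5000) = 3.54.

3.54


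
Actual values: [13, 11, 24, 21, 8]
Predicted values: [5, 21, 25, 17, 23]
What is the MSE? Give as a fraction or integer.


MSE = (1/5) * ((13-5)^2=64 + (11-21)^2=100 + (24-25)^2=1 + (21-17)^2=16 + (8-23)^2=225). Sum = 406. MSE = 406/5.

406/5


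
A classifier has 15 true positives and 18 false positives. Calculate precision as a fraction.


Precision = TP / (TP + FP) = 15 / 33 = 5/11.

5/11


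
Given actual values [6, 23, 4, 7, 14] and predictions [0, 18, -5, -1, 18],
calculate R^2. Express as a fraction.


Mean(y) = 54/5. SS_res = 222. SS_tot = 1214/5. R^2 = 1 - 222/(1214/5) = 52/607.

52/607


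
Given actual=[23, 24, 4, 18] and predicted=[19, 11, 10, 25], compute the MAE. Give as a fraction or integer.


MAE = (1/4) * (|23-19|=4 + |24-11|=13 + |4-10|=6 + |18-25|=7). Sum = 30. MAE = 15/2.

15/2


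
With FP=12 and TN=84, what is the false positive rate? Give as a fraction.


FPR = FP / (FP + TN) = 12 / 96 = 1/8.

1/8


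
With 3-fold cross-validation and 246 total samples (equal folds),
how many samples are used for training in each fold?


Each validation fold has 246/3 = 82 samples. Training set = 246 - 82 = 164.

164


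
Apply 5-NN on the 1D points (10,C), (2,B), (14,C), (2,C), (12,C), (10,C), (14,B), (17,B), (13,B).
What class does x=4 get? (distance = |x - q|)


Distances: |10-4|=6, |2-4|=2, |14-4|=10, |2-4|=2, |12-4|=8, |10-4|=6, |14-4|=10, |17-4|=13, |13-4|=9. 5 nearest: (2,B), (2,C), (10,C), (10,C), (12,C). Counts: {'B': 1, 'C': 4}. Majority class: C.

C


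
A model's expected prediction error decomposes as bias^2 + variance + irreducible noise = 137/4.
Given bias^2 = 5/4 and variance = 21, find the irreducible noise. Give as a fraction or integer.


Total error = bias^2 + variance + irreducible noise. So irreducible noise = 137/4 - 5/4 - 21 = 12.

12


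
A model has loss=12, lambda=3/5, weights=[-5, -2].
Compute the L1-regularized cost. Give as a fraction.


L1 norm = sum(|w|) = 7. J = 12 + 3/5 * 7 = 81/5.

81/5


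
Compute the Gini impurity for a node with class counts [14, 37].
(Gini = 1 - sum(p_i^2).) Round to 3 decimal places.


Total = 51. Proportions: 14/51, 37/51. sum(p_i^2) = 0.6017. Gini = 1 - 0.6017 = 0.3983, which rounds to 0.398.

0.398


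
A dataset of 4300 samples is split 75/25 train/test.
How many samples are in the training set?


Test set = 4300 * 25% = 1075. Training set = 4300 - 1075 = 3225.

3225


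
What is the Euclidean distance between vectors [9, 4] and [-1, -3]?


d = sqrt(sum of squared differences). (9--1)^2=100, (4--3)^2=49. Sum = 149.

sqrt(149)


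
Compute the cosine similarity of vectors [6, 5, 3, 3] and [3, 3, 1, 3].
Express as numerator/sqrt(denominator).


dot = 45. |a|^2 = 79, |b|^2 = 28. cos = 45/sqrt(2212).

45/sqrt(2212)


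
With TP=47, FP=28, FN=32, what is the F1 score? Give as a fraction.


Precision = 47/75 = 47/75. Recall = 47/79 = 47/79. F1 = 2*P*R/(P+R) = 47/77.

47/77


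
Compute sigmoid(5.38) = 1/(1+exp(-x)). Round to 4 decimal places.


sigma(5.38) = 1/(1+e^(-5.38)) = 1/(1+0.004608) = 1/1.004608 = 0.9954.

0.9954


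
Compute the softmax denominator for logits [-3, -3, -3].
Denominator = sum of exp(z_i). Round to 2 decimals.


Denom = e^-3=0.0498 + e^-3=0.0498 + e^-3=0.0498. Sum = 0.1494, which rounds to 0.15.

0.15


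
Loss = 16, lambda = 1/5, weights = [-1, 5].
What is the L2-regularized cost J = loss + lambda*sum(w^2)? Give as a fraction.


L2 sq norm = sum(w^2) = 26. J = 16 + 1/5 * 26 = 106/5.

106/5


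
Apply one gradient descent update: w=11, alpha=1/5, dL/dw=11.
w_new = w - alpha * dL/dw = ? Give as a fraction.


w_new = 11 - 1/5 * 11 = 11 - 11/5 = 44/5.

44/5


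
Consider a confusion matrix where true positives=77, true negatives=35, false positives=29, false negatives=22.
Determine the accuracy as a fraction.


Accuracy = (TP + TN) / (TP + TN + FP + FN) = (77 + 35) / 163 = 112/163.

112/163


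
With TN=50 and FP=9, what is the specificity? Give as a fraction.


Specificity = TN / (TN + FP) = 50 / 59 = 50/59.

50/59


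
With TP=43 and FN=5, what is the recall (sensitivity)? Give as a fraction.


Recall = TP / (TP + FN) = 43 / 48 = 43/48.

43/48


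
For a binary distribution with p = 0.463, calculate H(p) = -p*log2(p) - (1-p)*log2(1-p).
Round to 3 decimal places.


H = -0.463*log2(0.463) - 0.537*log2(0.537) = 0.996.

0.996


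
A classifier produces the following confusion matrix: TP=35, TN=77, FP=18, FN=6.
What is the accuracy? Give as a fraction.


Accuracy = (TP + TN) / (TP + TN + FP + FN) = (35 + 77) / 136 = 14/17.

14/17


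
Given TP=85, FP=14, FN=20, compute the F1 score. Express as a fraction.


Precision = 85/99 = 85/99. Recall = 85/105 = 17/21. F1 = 2*P*R/(P+R) = 5/6.

5/6


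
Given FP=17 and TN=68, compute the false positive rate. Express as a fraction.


FPR = FP / (FP + TN) = 17 / 85 = 1/5.

1/5


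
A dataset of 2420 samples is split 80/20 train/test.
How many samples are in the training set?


Test set = 2420 * 20% = 484. Training set = 2420 - 484 = 1936.

1936


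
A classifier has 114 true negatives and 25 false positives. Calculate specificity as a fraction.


Specificity = TN / (TN + FP) = 114 / 139 = 114/139.

114/139


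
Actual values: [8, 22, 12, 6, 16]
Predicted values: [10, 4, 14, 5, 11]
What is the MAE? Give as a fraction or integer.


MAE = (1/5) * (|8-10|=2 + |22-4|=18 + |12-14|=2 + |6-5|=1 + |16-11|=5). Sum = 28. MAE = 28/5.

28/5


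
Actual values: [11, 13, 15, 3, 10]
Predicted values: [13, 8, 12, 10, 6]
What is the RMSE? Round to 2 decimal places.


MSE = 20.6000. RMSE = sqrt(20.6000) = 4.54.

4.54


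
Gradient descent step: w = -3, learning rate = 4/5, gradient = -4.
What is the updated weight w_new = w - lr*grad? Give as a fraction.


w_new = -3 - 4/5 * -4 = -3 - -16/5 = 1/5.

1/5


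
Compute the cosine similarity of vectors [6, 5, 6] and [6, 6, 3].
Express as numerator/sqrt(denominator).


dot = 84. |a|^2 = 97, |b|^2 = 81. cos = 84/sqrt(7857).

84/sqrt(7857)


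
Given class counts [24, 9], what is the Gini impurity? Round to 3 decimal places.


Total = 33. Proportions: 24/33, 9/33. sum(p_i^2) = 0.6033. Gini = 1 - 0.6033 = 0.3967, which rounds to 0.397.

0.397


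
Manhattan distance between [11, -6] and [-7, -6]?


d = sum of absolute differences: |11--7|=18 + |-6--6|=0 = 18.

18


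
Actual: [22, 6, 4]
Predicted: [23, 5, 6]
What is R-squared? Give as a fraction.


Mean(y) = 32/3. SS_res = 6. SS_tot = 584/3. R^2 = 1 - 6/(584/3) = 283/292.

283/292


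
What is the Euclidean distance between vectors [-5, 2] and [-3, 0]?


d = sqrt(sum of squared differences). (-5--3)^2=4, (2-0)^2=4. Sum = 8.

sqrt(8)


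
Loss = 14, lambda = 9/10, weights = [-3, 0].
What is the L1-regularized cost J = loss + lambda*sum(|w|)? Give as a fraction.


L1 norm = sum(|w|) = 3. J = 14 + 9/10 * 3 = 167/10.

167/10


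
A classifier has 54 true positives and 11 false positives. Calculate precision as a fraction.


Precision = TP / (TP + FP) = 54 / 65 = 54/65.

54/65


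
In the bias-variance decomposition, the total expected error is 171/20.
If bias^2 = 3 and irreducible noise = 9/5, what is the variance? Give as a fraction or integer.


Total error = bias^2 + variance + irreducible noise. So variance = 171/20 - 3 - 9/5 = 15/4.

15/4


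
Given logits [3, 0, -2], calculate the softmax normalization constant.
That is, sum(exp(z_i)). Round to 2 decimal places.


Denom = e^3=20.0855 + e^0=1.0000 + e^-2=0.1353. Sum = 21.2208, which rounds to 21.22.

21.22


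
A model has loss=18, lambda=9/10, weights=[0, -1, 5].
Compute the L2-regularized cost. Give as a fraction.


L2 sq norm = sum(w^2) = 26. J = 18 + 9/10 * 26 = 207/5.

207/5


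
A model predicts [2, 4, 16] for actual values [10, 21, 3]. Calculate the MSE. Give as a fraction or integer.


MSE = (1/3) * ((10-2)^2=64 + (21-4)^2=289 + (3-16)^2=169). Sum = 522. MSE = 174.

174


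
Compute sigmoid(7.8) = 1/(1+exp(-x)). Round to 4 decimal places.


sigma(7.8) = 1/(1+e^(-7.8)) = 1/(1+0.000410) = 1/1.000410 = 0.9996.

0.9996


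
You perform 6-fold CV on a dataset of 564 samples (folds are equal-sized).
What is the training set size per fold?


Each validation fold has 564/6 = 94 samples. Training set = 564 - 94 = 470.

470


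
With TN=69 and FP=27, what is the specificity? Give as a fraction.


Specificity = TN / (TN + FP) = 69 / 96 = 23/32.

23/32


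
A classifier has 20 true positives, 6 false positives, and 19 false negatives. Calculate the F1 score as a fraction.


Precision = 20/26 = 10/13. Recall = 20/39 = 20/39. F1 = 2*P*R/(P+R) = 8/13.

8/13


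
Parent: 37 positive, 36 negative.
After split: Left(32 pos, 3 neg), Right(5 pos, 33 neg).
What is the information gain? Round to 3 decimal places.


H(parent) = 0.9999. H(left) = 0.4220, H(right) = 0.5618. Weighted = (35/73)*0.4220 + (38/73)*0.5618 = 0.4948. IG = 0.9999 - 0.4948 = 0.5051, which rounds to 0.505.

0.505


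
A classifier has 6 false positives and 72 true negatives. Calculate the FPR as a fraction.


FPR = FP / (FP + TN) = 6 / 78 = 1/13.

1/13


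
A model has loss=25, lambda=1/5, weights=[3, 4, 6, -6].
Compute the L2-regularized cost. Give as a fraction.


L2 sq norm = sum(w^2) = 97. J = 25 + 1/5 * 97 = 222/5.

222/5


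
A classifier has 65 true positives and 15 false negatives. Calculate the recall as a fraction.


Recall = TP / (TP + FN) = 65 / 80 = 13/16.

13/16


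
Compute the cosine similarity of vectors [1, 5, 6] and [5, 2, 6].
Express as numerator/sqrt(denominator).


dot = 51. |a|^2 = 62, |b|^2 = 65. cos = 51/sqrt(4030).

51/sqrt(4030)


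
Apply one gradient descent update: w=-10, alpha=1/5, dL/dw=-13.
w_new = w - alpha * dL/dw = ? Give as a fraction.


w_new = -10 - 1/5 * -13 = -10 - -13/5 = -37/5.

-37/5


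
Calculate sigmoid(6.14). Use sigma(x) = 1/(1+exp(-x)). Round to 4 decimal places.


sigma(6.14) = 1/(1+e^(-6.14)) = 1/(1+0.002155) = 1/1.002155 = 0.9978.

0.9978


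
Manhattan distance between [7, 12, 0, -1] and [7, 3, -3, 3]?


d = sum of absolute differences: |7-7|=0 + |12-3|=9 + |0--3|=3 + |-1-3|=4 = 16.

16


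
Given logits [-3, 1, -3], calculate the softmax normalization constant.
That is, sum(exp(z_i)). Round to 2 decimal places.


Denom = e^-3=0.0498 + e^1=2.7183 + e^-3=0.0498. Sum = 2.8179, which rounds to 2.82.

2.82


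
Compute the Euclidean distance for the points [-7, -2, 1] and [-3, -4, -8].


d = sqrt(sum of squared differences). (-7--3)^2=16, (-2--4)^2=4, (1--8)^2=81. Sum = 101.

sqrt(101)


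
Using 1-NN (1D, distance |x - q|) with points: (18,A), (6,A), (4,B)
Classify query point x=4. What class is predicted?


Distances: |18-4|=14, |6-4|=2, |4-4|=0. 1 nearest: (4,B). Counts: {'B': 1}. Majority class: B.

B


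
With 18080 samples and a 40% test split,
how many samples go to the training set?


Test set = 18080 * 40% = 7232. Training set = 18080 - 7232 = 10848.

10848


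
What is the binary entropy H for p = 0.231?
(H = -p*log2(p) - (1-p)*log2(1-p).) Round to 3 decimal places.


H = -0.231*log2(0.231) - 0.769*log2(0.769) = 0.780.

0.780


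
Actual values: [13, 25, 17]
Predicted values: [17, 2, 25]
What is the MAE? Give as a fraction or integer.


MAE = (1/3) * (|13-17|=4 + |25-2|=23 + |17-25|=8). Sum = 35. MAE = 35/3.

35/3


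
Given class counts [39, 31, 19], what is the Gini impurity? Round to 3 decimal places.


Total = 89. Proportions: 39/89, 31/89, 19/89. sum(p_i^2) = 0.3589. Gini = 1 - 0.3589 = 0.6411, which rounds to 0.641.

0.641


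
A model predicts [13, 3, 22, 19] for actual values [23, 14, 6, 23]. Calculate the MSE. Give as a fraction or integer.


MSE = (1/4) * ((23-13)^2=100 + (14-3)^2=121 + (6-22)^2=256 + (23-19)^2=16). Sum = 493. MSE = 493/4.

493/4


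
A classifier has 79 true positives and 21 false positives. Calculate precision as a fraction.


Precision = TP / (TP + FP) = 79 / 100 = 79/100.

79/100


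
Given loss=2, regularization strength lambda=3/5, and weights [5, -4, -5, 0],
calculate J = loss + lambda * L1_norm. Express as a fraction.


L1 norm = sum(|w|) = 14. J = 2 + 3/5 * 14 = 52/5.

52/5


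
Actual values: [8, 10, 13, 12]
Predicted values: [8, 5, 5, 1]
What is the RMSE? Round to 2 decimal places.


MSE = 52.5000. RMSE = sqrt(52.5000) = 7.25.

7.25


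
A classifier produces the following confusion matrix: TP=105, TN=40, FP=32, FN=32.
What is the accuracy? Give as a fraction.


Accuracy = (TP + TN) / (TP + TN + FP + FN) = (105 + 40) / 209 = 145/209.

145/209


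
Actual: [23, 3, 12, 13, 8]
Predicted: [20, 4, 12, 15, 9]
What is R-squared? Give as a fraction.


Mean(y) = 59/5. SS_res = 15. SS_tot = 1094/5. R^2 = 1 - 15/(1094/5) = 1019/1094.

1019/1094


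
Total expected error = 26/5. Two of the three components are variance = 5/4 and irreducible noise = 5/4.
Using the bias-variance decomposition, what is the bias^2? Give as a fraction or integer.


Total error = bias^2 + variance + irreducible noise. So bias^2 = 26/5 - 5/4 - 5/4 = 27/10.

27/10


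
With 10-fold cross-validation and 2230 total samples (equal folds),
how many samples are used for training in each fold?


Each validation fold has 2230/10 = 223 samples. Training set = 2230 - 223 = 2007.

2007


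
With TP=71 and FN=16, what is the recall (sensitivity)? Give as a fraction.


Recall = TP / (TP + FN) = 71 / 87 = 71/87.

71/87


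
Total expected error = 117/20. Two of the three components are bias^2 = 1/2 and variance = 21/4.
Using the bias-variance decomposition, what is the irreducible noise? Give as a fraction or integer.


Total error = bias^2 + variance + irreducible noise. So irreducible noise = 117/20 - 1/2 - 21/4 = 1/10.

1/10


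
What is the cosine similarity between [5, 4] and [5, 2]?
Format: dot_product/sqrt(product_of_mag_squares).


dot = 33. |a|^2 = 41, |b|^2 = 29. cos = 33/sqrt(1189).

33/sqrt(1189)


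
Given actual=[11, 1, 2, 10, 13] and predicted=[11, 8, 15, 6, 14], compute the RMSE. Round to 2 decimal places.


MSE = 47.0000. RMSE = sqrt(47.0000) = 6.86.

6.86


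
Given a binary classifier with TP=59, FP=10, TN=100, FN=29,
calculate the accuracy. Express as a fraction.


Accuracy = (TP + TN) / (TP + TN + FP + FN) = (59 + 100) / 198 = 53/66.

53/66


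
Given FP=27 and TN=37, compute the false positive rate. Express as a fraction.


FPR = FP / (FP + TN) = 27 / 64 = 27/64.

27/64


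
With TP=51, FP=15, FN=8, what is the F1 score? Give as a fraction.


Precision = 51/66 = 17/22. Recall = 51/59 = 51/59. F1 = 2*P*R/(P+R) = 102/125.

102/125


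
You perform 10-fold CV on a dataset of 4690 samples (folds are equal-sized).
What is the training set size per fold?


Each validation fold has 4690/10 = 469 samples. Training set = 4690 - 469 = 4221.

4221


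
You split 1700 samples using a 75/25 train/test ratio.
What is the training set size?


Test set = 1700 * 25% = 425. Training set = 1700 - 425 = 1275.

1275


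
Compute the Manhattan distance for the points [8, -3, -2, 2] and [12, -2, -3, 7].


d = sum of absolute differences: |8-12|=4 + |-3--2|=1 + |-2--3|=1 + |2-7|=5 = 11.

11


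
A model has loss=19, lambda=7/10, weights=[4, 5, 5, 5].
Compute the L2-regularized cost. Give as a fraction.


L2 sq norm = sum(w^2) = 91. J = 19 + 7/10 * 91 = 827/10.

827/10


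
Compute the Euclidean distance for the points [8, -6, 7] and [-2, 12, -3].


d = sqrt(sum of squared differences). (8--2)^2=100, (-6-12)^2=324, (7--3)^2=100. Sum = 524.

sqrt(524)


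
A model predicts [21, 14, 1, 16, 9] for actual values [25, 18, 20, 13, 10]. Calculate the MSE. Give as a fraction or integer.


MSE = (1/5) * ((25-21)^2=16 + (18-14)^2=16 + (20-1)^2=361 + (13-16)^2=9 + (10-9)^2=1). Sum = 403. MSE = 403/5.

403/5


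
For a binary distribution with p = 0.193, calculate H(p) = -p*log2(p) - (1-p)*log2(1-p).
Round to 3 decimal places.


H = -0.193*log2(0.193) - 0.807*log2(0.807) = 0.708.

0.708


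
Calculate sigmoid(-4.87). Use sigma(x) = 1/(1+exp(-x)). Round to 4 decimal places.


sigma(-4.87) = 1/(1+e^(4.87)) = 1/(1+130.320917) = 1/131.320917 = 0.0076.

0.0076


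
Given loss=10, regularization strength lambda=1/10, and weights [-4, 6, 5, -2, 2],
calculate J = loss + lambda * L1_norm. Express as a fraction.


L1 norm = sum(|w|) = 19. J = 10 + 1/10 * 19 = 119/10.

119/10


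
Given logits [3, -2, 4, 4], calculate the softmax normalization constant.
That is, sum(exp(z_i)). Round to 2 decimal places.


Denom = e^3=20.0855 + e^-2=0.1353 + e^4=54.5982 + e^4=54.5982. Sum = 129.4172, which rounds to 129.42.

129.42


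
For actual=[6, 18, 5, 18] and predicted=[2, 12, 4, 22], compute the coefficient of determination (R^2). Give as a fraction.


Mean(y) = 47/4. SS_res = 69. SS_tot = 627/4. R^2 = 1 - 69/(627/4) = 117/209.

117/209


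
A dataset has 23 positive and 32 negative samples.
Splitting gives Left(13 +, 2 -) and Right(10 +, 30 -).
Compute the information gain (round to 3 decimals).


H(parent) = 0.9806. H(left) = 0.5665, H(right) = 0.8113. Weighted = (15/55)*0.5665 + (40/55)*0.8113 = 0.7445. IG = 0.9806 - 0.7445 = 0.2361, which rounds to 0.236.

0.236


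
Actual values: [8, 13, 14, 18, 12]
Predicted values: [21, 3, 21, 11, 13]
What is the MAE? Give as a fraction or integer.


MAE = (1/5) * (|8-21|=13 + |13-3|=10 + |14-21|=7 + |18-11|=7 + |12-13|=1). Sum = 38. MAE = 38/5.

38/5


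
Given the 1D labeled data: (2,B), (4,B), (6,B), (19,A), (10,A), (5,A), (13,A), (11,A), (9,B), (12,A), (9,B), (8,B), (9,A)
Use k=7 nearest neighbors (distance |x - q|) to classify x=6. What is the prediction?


Distances: |2-6|=4, |4-6|=2, |6-6|=0, |19-6|=13, |10-6|=4, |5-6|=1, |13-6|=7, |11-6|=5, |9-6|=3, |12-6|=6, |9-6|=3, |8-6|=2, |9-6|=3. 7 nearest: (6,B), (5,A), (4,B), (8,B), (9,A), (9,B), (9,B). Counts: {'B': 5, 'A': 2}. Majority class: B.

B


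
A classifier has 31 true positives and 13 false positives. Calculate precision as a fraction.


Precision = TP / (TP + FP) = 31 / 44 = 31/44.

31/44


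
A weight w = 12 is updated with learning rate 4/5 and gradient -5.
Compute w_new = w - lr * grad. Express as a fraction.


w_new = 12 - 4/5 * -5 = 12 - -4 = 16.

16


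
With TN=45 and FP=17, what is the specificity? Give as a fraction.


Specificity = TN / (TN + FP) = 45 / 62 = 45/62.

45/62


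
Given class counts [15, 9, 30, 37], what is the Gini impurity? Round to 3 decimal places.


Total = 91. Proportions: 15/91, 9/91, 30/91, 37/91. sum(p_i^2) = 0.3110. Gini = 1 - 0.3110 = 0.6890, which rounds to 0.689.

0.689


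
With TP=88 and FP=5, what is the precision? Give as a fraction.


Precision = TP / (TP + FP) = 88 / 93 = 88/93.

88/93


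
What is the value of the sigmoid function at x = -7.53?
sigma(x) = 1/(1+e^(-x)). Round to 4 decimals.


sigma(-7.53) = 1/(1+e^(7.53)) = 1/(1+1863.105504) = 1/1864.105504 = 0.0005.

0.0005


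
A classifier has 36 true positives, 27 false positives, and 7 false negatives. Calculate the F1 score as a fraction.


Precision = 36/63 = 4/7. Recall = 36/43 = 36/43. F1 = 2*P*R/(P+R) = 36/53.

36/53


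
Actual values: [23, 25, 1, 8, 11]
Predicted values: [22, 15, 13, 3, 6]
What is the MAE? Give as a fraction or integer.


MAE = (1/5) * (|23-22|=1 + |25-15|=10 + |1-13|=12 + |8-3|=5 + |11-6|=5). Sum = 33. MAE = 33/5.

33/5


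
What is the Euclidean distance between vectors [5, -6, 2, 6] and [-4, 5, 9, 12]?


d = sqrt(sum of squared differences). (5--4)^2=81, (-6-5)^2=121, (2-9)^2=49, (6-12)^2=36. Sum = 287.

sqrt(287)


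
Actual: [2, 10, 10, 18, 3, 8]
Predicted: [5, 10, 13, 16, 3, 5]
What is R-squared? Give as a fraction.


Mean(y) = 17/2. SS_res = 31. SS_tot = 335/2. R^2 = 1 - 31/(335/2) = 273/335.

273/335


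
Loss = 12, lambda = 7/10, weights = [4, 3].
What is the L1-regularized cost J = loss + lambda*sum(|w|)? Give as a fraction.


L1 norm = sum(|w|) = 7. J = 12 + 7/10 * 7 = 169/10.

169/10


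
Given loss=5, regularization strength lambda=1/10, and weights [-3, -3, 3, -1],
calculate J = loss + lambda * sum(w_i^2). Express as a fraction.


L2 sq norm = sum(w^2) = 28. J = 5 + 1/10 * 28 = 39/5.

39/5


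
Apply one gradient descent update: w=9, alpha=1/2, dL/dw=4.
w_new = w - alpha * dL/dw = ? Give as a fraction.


w_new = 9 - 1/2 * 4 = 9 - 2 = 7.

7


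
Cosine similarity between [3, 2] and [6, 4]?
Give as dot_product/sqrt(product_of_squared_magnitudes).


dot = 26. |a|^2 = 13, |b|^2 = 52. cos = 26/sqrt(676).

26/sqrt(676)


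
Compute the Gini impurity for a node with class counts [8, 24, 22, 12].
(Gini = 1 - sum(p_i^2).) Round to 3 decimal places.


Total = 66. Proportions: 8/66, 24/66, 22/66, 12/66. sum(p_i^2) = 0.2911. Gini = 1 - 0.2911 = 0.7089, which rounds to 0.709.

0.709


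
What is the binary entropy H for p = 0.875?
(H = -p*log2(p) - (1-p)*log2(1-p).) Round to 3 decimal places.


H = -0.875*log2(0.875) - 0.125*log2(0.125) = 0.544.

0.544


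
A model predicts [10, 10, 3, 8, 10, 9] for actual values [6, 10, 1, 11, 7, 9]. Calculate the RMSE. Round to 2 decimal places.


MSE = 6.3333. RMSE = sqrt(6.3333) = 2.52.

2.52


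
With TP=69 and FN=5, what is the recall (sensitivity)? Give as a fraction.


Recall = TP / (TP + FN) = 69 / 74 = 69/74.

69/74


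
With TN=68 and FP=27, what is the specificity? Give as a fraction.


Specificity = TN / (TN + FP) = 68 / 95 = 68/95.

68/95


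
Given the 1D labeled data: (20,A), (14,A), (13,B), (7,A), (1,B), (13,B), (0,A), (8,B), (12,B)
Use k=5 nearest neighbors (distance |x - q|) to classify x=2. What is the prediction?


Distances: |20-2|=18, |14-2|=12, |13-2|=11, |7-2|=5, |1-2|=1, |13-2|=11, |0-2|=2, |8-2|=6, |12-2|=10. 5 nearest: (1,B), (0,A), (7,A), (8,B), (12,B). Counts: {'B': 3, 'A': 2}. Majority class: B.

B


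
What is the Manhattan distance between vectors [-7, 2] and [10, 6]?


d = sum of absolute differences: |-7-10|=17 + |2-6|=4 = 21.

21


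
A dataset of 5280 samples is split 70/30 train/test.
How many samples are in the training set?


Test set = 5280 * 30% = 1584. Training set = 5280 - 1584 = 3696.

3696


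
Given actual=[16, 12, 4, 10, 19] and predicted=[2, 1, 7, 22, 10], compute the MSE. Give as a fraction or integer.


MSE = (1/5) * ((16-2)^2=196 + (12-1)^2=121 + (4-7)^2=9 + (10-22)^2=144 + (19-10)^2=81). Sum = 551. MSE = 551/5.

551/5
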